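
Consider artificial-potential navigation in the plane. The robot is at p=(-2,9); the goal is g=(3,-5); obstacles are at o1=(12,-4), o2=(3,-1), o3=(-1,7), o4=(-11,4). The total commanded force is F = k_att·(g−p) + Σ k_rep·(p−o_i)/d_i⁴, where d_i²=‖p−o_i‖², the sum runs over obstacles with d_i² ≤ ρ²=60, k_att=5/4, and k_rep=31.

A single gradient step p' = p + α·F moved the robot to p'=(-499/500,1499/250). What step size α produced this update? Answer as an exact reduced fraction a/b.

F_att = 5/4·(g−p) = 5/4·(5,-14) = (6.2500,-17.5000)
o1: d²=365 > ρ²=60 → inactive
o2: d²=125 > ρ²=60 → inactive
o3: d²=5 ≤ ρ²=60; F_rep = 31·(-1,2)/5² = (-1.2400,2.4800)
o4: d²=106 > ρ²=60 → inactive
F = F_att + ΣF_rep = (5.0100,-15.0200)
Δp = p'−p = (1.0020,-3.0040); α = Δx/Fx = (501/500) / (501/100) = 1/5
check: Δy/Fy = (-751/250) / (-751/50) = 1/5 ✓

α = 1/5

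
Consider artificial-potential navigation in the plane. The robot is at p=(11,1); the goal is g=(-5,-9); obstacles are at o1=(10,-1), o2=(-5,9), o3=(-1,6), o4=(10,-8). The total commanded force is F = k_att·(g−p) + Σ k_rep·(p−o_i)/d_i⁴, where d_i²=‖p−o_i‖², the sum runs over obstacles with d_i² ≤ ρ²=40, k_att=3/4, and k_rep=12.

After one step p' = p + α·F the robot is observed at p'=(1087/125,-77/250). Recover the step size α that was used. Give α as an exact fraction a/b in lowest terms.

F_att = 3/4·(g−p) = 3/4·(-16,-10) = (-12.0000,-7.5000)
o1: d²=5 ≤ ρ²=40; F_rep = 12·(1,2)/5² = (0.4800,0.9600)
o2: d²=320 > ρ²=40 → inactive
o3: d²=169 > ρ²=40 → inactive
o4: d²=82 > ρ²=40 → inactive
F = F_att + ΣF_rep = (-11.5200,-6.5400)
Δp = p'−p = (-2.3040,-1.3080); α = Δx/Fx = (-288/125) / (-288/25) = 1/5
check: Δy/Fy = (-327/250) / (-327/50) = 1/5 ✓

α = 1/5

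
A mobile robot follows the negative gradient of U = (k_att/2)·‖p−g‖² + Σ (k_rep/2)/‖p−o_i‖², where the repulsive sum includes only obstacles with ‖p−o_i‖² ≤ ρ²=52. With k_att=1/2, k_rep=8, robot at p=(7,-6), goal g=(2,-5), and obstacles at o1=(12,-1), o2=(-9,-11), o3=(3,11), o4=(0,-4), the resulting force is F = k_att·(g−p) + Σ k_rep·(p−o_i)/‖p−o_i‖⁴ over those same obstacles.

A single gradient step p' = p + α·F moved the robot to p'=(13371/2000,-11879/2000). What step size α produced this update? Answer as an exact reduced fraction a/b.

α = 1/8

F_att = 1/2·(g−p) = 1/2·(-5,1) = (-2.5000,0.5000)
o1: d²=50 ≤ ρ²=52; F_rep = 8·(-5,-5)/50² = (-0.0160,-0.0160)
o2: d²=281 > ρ²=52 → inactive
o3: d²=305 > ρ²=52 → inactive
o4: d²=53 > ρ²=52 → inactive
F = F_att + ΣF_rep = (-2.5160,0.4840)
Δp = p'−p = (-0.3145,0.0605); α = Δx/Fx = (-629/2000) / (-629/250) = 1/8
check: Δy/Fy = (121/2000) / (121/250) = 1/8 ✓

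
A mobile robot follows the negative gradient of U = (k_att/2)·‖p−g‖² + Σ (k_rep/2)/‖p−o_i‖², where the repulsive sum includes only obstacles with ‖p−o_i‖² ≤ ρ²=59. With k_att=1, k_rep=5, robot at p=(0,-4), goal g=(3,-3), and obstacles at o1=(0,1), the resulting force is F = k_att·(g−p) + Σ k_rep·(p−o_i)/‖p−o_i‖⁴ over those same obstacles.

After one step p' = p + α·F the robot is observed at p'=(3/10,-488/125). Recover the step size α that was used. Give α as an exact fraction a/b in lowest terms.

F_att = 1·(g−p) = 1·(3,1) = (3.0000,1.0000)
o1: d²=25 ≤ ρ²=59; F_rep = 5·(0,-5)/25² = (0.0000,-0.0400)
F = F_att + ΣF_rep = (3.0000,0.9600)
Δp = p'−p = (0.3000,0.0960); α = Δx/Fx = (3/10) / (3) = 1/10
check: Δy/Fy = (12/125) / (24/25) = 1/10 ✓

α = 1/10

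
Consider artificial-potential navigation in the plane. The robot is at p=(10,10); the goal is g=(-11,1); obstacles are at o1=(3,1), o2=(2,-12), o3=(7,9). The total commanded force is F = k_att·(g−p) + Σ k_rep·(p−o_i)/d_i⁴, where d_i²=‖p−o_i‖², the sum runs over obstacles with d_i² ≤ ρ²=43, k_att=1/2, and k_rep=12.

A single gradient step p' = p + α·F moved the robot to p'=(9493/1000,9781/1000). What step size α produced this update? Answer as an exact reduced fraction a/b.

F_att = 1/2·(g−p) = 1/2·(-21,-9) = (-10.5000,-4.5000)
o1: d²=130 > ρ²=43 → inactive
o2: d²=548 > ρ²=43 → inactive
o3: d²=10 ≤ ρ²=43; F_rep = 12·(3,1)/10² = (0.3600,0.1200)
F = F_att + ΣF_rep = (-10.1400,-4.3800)
Δp = p'−p = (-0.5070,-0.2190); α = Δx/Fx = (-507/1000) / (-507/50) = 1/20
check: Δy/Fy = (-219/1000) / (-219/50) = 1/20 ✓

α = 1/20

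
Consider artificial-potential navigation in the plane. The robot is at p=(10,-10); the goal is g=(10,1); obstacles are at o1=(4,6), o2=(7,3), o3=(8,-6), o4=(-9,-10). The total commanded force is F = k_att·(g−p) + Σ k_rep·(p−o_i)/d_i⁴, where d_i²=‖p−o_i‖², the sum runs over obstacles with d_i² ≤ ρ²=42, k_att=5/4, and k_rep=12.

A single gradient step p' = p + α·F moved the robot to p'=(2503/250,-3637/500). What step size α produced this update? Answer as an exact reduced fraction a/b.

α = 1/5

F_att = 5/4·(g−p) = 5/4·(0,11) = (0.0000,13.7500)
o1: d²=292 > ρ²=42 → inactive
o2: d²=178 > ρ²=42 → inactive
o3: d²=20 ≤ ρ²=42; F_rep = 12·(2,-4)/20² = (0.0600,-0.1200)
o4: d²=361 > ρ²=42 → inactive
F = F_att + ΣF_rep = (0.0600,13.6300)
Δp = p'−p = (0.0120,2.7260); α = Δx/Fx = (3/250) / (3/50) = 1/5
check: Δy/Fy = (1363/500) / (1363/100) = 1/5 ✓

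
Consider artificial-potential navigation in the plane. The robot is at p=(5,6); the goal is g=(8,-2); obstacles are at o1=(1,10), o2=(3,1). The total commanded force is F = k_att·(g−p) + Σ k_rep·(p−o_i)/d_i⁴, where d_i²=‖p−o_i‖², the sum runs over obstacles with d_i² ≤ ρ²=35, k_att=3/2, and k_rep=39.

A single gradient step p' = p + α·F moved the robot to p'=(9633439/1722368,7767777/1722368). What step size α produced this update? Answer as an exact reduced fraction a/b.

α = 1/8

F_att = 3/2·(g−p) = 3/2·(3,-8) = (4.5000,-12.0000)
o1: d²=32 ≤ ρ²=35; F_rep = 39·(4,-4)/32² = (0.1523,-0.1523)
o2: d²=29 ≤ ρ²=35; F_rep = 39·(2,5)/29² = (0.0927,0.2319)
F = F_att + ΣF_rep = (4.7451,-11.9205)
Δp = p'−p = (0.5931,-1.4901); α = Δx/Fx = (1021599/1722368) / (1021599/215296) = 1/8
check: Δy/Fy = (-2566431/1722368) / (-2566431/215296) = 1/8 ✓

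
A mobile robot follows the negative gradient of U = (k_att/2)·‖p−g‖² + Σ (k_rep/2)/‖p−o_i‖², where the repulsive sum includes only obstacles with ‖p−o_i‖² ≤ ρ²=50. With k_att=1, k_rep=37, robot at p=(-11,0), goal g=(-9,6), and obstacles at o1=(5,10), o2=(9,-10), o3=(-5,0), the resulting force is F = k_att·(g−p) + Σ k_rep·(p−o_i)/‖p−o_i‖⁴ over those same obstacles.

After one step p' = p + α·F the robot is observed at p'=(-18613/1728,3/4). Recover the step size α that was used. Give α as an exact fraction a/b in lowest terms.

α = 1/8

F_att = 1·(g−p) = 1·(2,6) = (2.0000,6.0000)
o1: d²=356 > ρ²=50 → inactive
o2: d²=500 > ρ²=50 → inactive
o3: d²=36 ≤ ρ²=50; F_rep = 37·(-6,0)/36² = (-0.1713,0.0000)
F = F_att + ΣF_rep = (1.8287,6.0000)
Δp = p'−p = (0.2286,0.7500); α = Δx/Fx = (395/1728) / (395/216) = 1/8
check: Δy/Fy = (3/4) / (6) = 1/8 ✓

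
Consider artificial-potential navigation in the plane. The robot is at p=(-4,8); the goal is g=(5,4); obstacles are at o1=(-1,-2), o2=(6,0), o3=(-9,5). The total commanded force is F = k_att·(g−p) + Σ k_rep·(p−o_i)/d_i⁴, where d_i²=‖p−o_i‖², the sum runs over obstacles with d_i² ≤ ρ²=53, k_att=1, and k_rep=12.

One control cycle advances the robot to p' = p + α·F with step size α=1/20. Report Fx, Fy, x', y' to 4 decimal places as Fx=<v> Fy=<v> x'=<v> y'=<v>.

Fx=9.0519 Fy=-3.9689 x'=-3.5474 y'=7.8016

F_att = 1·(g−p) = 1·(9,-4) = (9.0000,-4.0000)
o1: d²=109 > ρ²=53 → inactive
o2: d²=164 > ρ²=53 → inactive
o3: d²=34 ≤ ρ²=53; F_rep = 12·(5,3)/34² = (0.0519,0.0311)
F = F_att + ΣF_rep = (9.0519,-3.9689)
p' = p + 1/20·F = (-3.5474,7.8016)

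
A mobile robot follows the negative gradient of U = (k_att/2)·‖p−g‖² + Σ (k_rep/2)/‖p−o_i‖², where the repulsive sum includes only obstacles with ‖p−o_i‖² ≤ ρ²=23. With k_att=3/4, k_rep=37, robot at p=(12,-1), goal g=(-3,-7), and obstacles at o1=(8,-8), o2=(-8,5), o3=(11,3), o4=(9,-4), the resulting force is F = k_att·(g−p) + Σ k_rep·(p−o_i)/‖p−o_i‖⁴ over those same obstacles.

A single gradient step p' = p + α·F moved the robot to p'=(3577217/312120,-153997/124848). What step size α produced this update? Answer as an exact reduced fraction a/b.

α = 1/20

F_att = 3/4·(g−p) = 3/4·(-15,-6) = (-11.2500,-4.5000)
o1: d²=65 > ρ²=23 → inactive
o2: d²=436 > ρ²=23 → inactive
o3: d²=17 ≤ ρ²=23; F_rep = 37·(1,-4)/17² = (0.1280,-0.5121)
o4: d²=18 ≤ ρ²=23; F_rep = 37·(3,3)/18² = (0.3426,0.3426)
F = F_att + ΣF_rep = (-10.7794,-4.6695)
Δp = p'−p = (-0.5390,-0.2335); α = Δx/Fx = (-168223/312120) / (-168223/15606) = 1/20
check: Δy/Fy = (-29149/124848) / (-145745/31212) = 1/20 ✓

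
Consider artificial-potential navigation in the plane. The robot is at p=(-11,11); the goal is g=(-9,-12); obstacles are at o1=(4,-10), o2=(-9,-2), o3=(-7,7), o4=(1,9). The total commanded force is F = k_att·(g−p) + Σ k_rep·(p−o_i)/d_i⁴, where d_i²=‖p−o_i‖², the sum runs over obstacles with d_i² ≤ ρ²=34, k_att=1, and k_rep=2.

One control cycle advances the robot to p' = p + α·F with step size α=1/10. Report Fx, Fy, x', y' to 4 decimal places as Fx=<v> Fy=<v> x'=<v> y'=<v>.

Fx=1.9922 Fy=-22.9922 x'=-10.8008 y'=8.7008

F_att = 1·(g−p) = 1·(2,-23) = (2.0000,-23.0000)
o1: d²=666 > ρ²=34 → inactive
o2: d²=173 > ρ²=34 → inactive
o3: d²=32 ≤ ρ²=34; F_rep = 2·(-4,4)/32² = (-0.0078,0.0078)
o4: d²=148 > ρ²=34 → inactive
F = F_att + ΣF_rep = (1.9922,-22.9922)
p' = p + 1/10·F = (-10.8008,8.7008)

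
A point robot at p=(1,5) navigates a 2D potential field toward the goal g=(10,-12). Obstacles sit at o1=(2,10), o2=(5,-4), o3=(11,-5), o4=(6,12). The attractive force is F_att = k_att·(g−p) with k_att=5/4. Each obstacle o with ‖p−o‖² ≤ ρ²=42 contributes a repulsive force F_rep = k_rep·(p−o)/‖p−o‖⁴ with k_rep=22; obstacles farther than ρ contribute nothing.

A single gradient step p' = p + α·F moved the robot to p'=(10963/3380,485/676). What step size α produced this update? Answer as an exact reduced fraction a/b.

F_att = 5/4·(g−p) = 5/4·(9,-17) = (11.2500,-21.2500)
o1: d²=26 ≤ ρ²=42; F_rep = 22·(-1,-5)/26² = (-0.0325,-0.1627)
o2: d²=97 > ρ²=42 → inactive
o3: d²=200 > ρ²=42 → inactive
o4: d²=74 > ρ²=42 → inactive
F = F_att + ΣF_rep = (11.2175,-21.4127)
Δp = p'−p = (2.2435,-4.2825); α = Δx/Fx = (7583/3380) / (7583/676) = 1/5
check: Δy/Fy = (-2895/676) / (-14475/676) = 1/5 ✓

α = 1/5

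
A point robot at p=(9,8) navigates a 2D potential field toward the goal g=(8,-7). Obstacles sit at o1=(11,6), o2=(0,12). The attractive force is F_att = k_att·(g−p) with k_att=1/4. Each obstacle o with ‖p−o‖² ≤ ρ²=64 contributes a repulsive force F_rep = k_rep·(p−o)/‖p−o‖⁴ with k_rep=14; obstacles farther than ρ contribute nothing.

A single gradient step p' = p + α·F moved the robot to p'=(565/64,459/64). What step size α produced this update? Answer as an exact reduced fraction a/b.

F_att = 1/4·(g−p) = 1/4·(-1,-15) = (-0.2500,-3.7500)
o1: d²=8 ≤ ρ²=64; F_rep = 14·(-2,2)/8² = (-0.4375,0.4375)
o2: d²=97 > ρ²=64 → inactive
F = F_att + ΣF_rep = (-0.6875,-3.3125)
Δp = p'−p = (-0.1719,-0.8281); α = Δx/Fx = (-11/64) / (-11/16) = 1/4
check: Δy/Fy = (-53/64) / (-53/16) = 1/4 ✓

α = 1/4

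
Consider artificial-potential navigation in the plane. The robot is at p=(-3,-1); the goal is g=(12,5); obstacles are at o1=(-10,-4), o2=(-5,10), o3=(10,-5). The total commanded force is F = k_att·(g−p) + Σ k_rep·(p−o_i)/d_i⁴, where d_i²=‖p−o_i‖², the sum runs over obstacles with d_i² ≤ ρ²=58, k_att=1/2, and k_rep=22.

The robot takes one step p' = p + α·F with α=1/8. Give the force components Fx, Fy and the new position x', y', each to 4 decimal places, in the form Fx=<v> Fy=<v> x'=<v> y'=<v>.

F_att = 1/2·(g−p) = 1/2·(15,6) = (7.5000,3.0000)
o1: d²=58 ≤ ρ²=58; F_rep = 22·(7,3)/58² = (0.0458,0.0196)
o2: d²=125 > ρ²=58 → inactive
o3: d²=185 > ρ²=58 → inactive
F = F_att + ΣF_rep = (7.5458,3.0196)
p' = p + 1/8·F = (-2.0568,-0.6225)

Fx=7.5458 Fy=3.0196 x'=-2.0568 y'=-0.6225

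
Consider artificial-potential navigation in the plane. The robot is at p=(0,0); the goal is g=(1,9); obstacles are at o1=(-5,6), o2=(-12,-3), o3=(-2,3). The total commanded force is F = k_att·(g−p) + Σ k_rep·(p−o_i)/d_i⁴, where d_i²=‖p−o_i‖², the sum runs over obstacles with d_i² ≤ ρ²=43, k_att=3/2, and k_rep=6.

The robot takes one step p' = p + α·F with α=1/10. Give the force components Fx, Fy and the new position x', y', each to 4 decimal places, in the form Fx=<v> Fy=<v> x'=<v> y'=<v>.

Fx=1.5710 Fy=13.3935 x'=0.1571 y'=1.3393

F_att = 3/2·(g−p) = 3/2·(1,9) = (1.5000,13.5000)
o1: d²=61 > ρ²=43 → inactive
o2: d²=153 > ρ²=43 → inactive
o3: d²=13 ≤ ρ²=43; F_rep = 6·(2,-3)/13² = (0.0710,-0.1065)
F = F_att + ΣF_rep = (1.5710,13.3935)
p' = p + 1/10·F = (0.1571,1.3393)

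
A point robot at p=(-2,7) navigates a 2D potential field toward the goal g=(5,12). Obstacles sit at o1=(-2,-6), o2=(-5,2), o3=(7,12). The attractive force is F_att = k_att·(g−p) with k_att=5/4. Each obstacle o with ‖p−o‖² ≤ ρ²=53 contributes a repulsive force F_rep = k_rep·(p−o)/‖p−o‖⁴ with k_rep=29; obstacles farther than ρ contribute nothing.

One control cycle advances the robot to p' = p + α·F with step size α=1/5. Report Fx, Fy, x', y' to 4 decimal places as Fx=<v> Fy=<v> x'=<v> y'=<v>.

F_att = 5/4·(g−p) = 5/4·(7,5) = (8.7500,6.2500)
o1: d²=169 > ρ²=53 → inactive
o2: d²=34 ≤ ρ²=53; F_rep = 29·(3,5)/34² = (0.0753,0.1254)
o3: d²=106 > ρ²=53 → inactive
F = F_att + ΣF_rep = (8.8253,6.3754)
p' = p + 1/5·F = (-0.2349,8.2751)

Fx=8.8253 Fy=6.3754 x'=-0.2349 y'=8.2751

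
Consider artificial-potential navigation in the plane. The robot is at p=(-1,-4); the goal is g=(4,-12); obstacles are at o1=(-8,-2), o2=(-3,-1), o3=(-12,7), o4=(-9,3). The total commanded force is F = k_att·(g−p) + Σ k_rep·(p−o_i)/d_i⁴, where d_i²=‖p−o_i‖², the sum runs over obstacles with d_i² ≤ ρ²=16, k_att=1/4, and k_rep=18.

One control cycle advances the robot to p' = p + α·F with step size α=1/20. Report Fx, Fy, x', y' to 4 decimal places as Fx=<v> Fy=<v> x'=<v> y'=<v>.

Fx=1.4630 Fy=-2.3195 x'=-0.9268 y'=-4.1160

F_att = 1/4·(g−p) = 1/4·(5,-8) = (1.2500,-2.0000)
o1: d²=53 > ρ²=16 → inactive
o2: d²=13 ≤ ρ²=16; F_rep = 18·(2,-3)/13² = (0.2130,-0.3195)
o3: d²=242 > ρ²=16 → inactive
o4: d²=113 > ρ²=16 → inactive
F = F_att + ΣF_rep = (1.4630,-2.3195)
p' = p + 1/20·F = (-0.9268,-4.1160)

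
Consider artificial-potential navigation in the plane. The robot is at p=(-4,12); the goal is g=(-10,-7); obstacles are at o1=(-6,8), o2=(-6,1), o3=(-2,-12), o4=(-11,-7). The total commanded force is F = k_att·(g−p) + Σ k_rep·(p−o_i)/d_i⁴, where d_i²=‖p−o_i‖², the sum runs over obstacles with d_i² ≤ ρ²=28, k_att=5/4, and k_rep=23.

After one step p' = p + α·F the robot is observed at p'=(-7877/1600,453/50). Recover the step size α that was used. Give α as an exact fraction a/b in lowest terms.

α = 1/8

F_att = 5/4·(g−p) = 5/4·(-6,-19) = (-7.5000,-23.7500)
o1: d²=20 ≤ ρ²=28; F_rep = 23·(2,4)/20² = (0.1150,0.2300)
o2: d²=125 > ρ²=28 → inactive
o3: d²=580 > ρ²=28 → inactive
o4: d²=410 > ρ²=28 → inactive
F = F_att + ΣF_rep = (-7.3850,-23.5200)
Δp = p'−p = (-0.9231,-2.9400); α = Δx/Fx = (-1477/1600) / (-1477/200) = 1/8
check: Δy/Fy = (-147/50) / (-588/25) = 1/8 ✓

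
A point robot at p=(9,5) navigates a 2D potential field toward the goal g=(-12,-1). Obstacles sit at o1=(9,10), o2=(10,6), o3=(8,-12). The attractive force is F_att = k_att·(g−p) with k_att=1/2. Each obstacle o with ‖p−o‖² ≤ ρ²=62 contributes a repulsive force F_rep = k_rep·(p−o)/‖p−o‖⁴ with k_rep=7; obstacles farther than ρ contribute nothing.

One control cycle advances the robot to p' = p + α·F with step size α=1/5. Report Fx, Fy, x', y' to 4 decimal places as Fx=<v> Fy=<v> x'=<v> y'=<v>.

F_att = 1/2·(g−p) = 1/2·(-21,-6) = (-10.5000,-3.0000)
o1: d²=25 ≤ ρ²=62; F_rep = 7·(0,-5)/25² = (0.0000,-0.0560)
o2: d²=2 ≤ ρ²=62; F_rep = 7·(-1,-1)/2² = (-1.7500,-1.7500)
o3: d²=290 > ρ²=62 → inactive
F = F_att + ΣF_rep = (-12.2500,-4.8060)
p' = p + 1/5·F = (6.5500,4.0388)

Fx=-12.2500 Fy=-4.8060 x'=6.5500 y'=4.0388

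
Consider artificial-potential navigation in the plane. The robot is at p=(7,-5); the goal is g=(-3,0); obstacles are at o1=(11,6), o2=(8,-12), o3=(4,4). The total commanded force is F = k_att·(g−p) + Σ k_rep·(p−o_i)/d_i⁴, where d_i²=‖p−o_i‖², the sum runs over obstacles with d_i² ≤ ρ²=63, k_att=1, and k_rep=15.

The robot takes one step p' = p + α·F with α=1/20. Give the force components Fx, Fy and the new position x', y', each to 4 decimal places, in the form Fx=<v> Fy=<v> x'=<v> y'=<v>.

Fx=-10.0060 Fy=5.0420 x'=6.4997 y'=-4.7479

F_att = 1·(g−p) = 1·(-10,5) = (-10.0000,5.0000)
o1: d²=137 > ρ²=63 → inactive
o2: d²=50 ≤ ρ²=63; F_rep = 15·(-1,7)/50² = (-0.0060,0.0420)
o3: d²=90 > ρ²=63 → inactive
F = F_att + ΣF_rep = (-10.0060,5.0420)
p' = p + 1/20·F = (6.4997,-4.7479)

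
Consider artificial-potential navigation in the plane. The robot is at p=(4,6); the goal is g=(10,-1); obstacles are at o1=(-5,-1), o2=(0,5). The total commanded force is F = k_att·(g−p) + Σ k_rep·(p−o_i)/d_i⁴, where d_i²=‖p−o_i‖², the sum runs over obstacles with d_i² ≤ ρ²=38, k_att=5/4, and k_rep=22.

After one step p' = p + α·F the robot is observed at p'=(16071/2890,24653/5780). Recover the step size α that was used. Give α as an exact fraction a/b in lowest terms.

α = 1/5

F_att = 5/4·(g−p) = 5/4·(6,-7) = (7.5000,-8.7500)
o1: d²=130 > ρ²=38 → inactive
o2: d²=17 ≤ ρ²=38; F_rep = 22·(4,1)/17² = (0.3045,0.0761)
F = F_att + ΣF_rep = (7.8045,-8.6739)
Δp = p'−p = (1.5609,-1.7348); α = Δx/Fx = (4511/2890) / (4511/578) = 1/5
check: Δy/Fy = (-10027/5780) / (-10027/1156) = 1/5 ✓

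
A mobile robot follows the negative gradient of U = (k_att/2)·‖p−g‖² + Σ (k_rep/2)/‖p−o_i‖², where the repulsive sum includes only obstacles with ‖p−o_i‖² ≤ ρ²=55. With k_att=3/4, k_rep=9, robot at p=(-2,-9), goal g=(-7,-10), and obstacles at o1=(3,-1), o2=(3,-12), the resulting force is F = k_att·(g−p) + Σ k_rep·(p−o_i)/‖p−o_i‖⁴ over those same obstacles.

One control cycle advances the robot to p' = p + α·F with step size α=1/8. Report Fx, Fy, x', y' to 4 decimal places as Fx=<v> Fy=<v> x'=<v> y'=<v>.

Fx=-3.7889 Fy=-0.7266 x'=-2.4736 y'=-9.0908

F_att = 3/4·(g−p) = 3/4·(-5,-1) = (-3.7500,-0.7500)
o1: d²=89 > ρ²=55 → inactive
o2: d²=34 ≤ ρ²=55; F_rep = 9·(-5,3)/34² = (-0.0389,0.0234)
F = F_att + ΣF_rep = (-3.7889,-0.7266)
p' = p + 1/8·F = (-2.4736,-9.0908)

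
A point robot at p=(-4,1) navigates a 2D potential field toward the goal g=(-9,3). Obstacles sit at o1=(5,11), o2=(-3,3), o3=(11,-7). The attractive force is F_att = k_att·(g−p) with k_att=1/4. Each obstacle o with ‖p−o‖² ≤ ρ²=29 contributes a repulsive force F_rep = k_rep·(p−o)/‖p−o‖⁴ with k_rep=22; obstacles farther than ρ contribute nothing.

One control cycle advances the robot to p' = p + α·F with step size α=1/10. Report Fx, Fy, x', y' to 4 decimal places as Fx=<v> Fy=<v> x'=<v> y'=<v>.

Fx=-2.1300 Fy=-1.2600 x'=-4.2130 y'=0.8740

F_att = 1/4·(g−p) = 1/4·(-5,2) = (-1.2500,0.5000)
o1: d²=181 > ρ²=29 → inactive
o2: d²=5 ≤ ρ²=29; F_rep = 22·(-1,-2)/5² = (-0.8800,-1.7600)
o3: d²=289 > ρ²=29 → inactive
F = F_att + ΣF_rep = (-2.1300,-1.2600)
p' = p + 1/10·F = (-4.2130,0.8740)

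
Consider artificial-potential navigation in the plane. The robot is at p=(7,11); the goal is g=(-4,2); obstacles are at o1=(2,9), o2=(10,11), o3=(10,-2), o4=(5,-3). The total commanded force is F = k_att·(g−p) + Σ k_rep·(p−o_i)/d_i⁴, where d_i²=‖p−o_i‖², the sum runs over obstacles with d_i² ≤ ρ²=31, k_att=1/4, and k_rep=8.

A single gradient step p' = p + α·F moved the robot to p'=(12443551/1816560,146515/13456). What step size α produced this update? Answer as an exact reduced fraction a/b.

α = 1/20

F_att = 1/4·(g−p) = 1/4·(-11,-9) = (-2.7500,-2.2500)
o1: d²=29 ≤ ρ²=31; F_rep = 8·(5,2)/29² = (0.0476,0.0190)
o2: d²=9 ≤ ρ²=31; F_rep = 8·(-3,0)/9² = (-0.2963,0.0000)
o3: d²=178 > ρ²=31 → inactive
o4: d²=200 > ρ²=31 → inactive
F = F_att + ΣF_rep = (-2.9987,-2.2310)
Δp = p'−p = (-0.1499,-0.1115); α = Δx/Fx = (-272369/1816560) / (-272369/90828) = 1/20
check: Δy/Fy = (-1501/13456) / (-7505/3364) = 1/20 ✓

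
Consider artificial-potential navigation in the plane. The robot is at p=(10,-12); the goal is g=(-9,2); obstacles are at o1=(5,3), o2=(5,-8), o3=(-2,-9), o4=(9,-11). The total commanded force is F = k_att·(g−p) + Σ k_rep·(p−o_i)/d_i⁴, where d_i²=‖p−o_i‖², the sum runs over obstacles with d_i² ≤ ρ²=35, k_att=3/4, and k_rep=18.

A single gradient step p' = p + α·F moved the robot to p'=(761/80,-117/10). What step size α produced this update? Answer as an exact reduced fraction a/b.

F_att = 3/4·(g−p) = 3/4·(-19,14) = (-14.2500,10.5000)
o1: d²=250 > ρ²=35 → inactive
o2: d²=41 > ρ²=35 → inactive
o3: d²=153 > ρ²=35 → inactive
o4: d²=2 ≤ ρ²=35; F_rep = 18·(1,-1)/2² = (4.5000,-4.5000)
F = F_att + ΣF_rep = (-9.7500,6.0000)
Δp = p'−p = (-0.4875,0.3000); α = Δx/Fx = (-39/80) / (-39/4) = 1/20
check: Δy/Fy = (3/10) / (6) = 1/20 ✓

α = 1/20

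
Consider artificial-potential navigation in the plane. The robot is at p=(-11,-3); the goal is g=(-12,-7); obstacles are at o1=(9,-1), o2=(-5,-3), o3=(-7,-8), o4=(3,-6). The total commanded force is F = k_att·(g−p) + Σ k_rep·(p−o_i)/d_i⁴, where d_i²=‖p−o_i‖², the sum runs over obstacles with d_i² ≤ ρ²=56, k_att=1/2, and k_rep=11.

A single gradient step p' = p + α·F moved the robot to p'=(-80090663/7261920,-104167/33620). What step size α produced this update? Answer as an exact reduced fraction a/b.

F_att = 1/2·(g−p) = 1/2·(-1,-4) = (-0.5000,-2.0000)
o1: d²=404 > ρ²=56 → inactive
o2: d²=36 ≤ ρ²=56; F_rep = 11·(-6,0)/36² = (-0.0509,0.0000)
o3: d²=41 ≤ ρ²=56; F_rep = 11·(-4,5)/41² = (-0.0262,0.0327)
o4: d²=205 > ρ²=56 → inactive
F = F_att + ΣF_rep = (-0.5771,-1.9673)
Δp = p'−p = (-0.0289,-0.0984); α = Δx/Fx = (-209543/7261920) / (-209543/363096) = 1/20
check: Δy/Fy = (-3307/33620) / (-3307/1681) = 1/20 ✓

α = 1/20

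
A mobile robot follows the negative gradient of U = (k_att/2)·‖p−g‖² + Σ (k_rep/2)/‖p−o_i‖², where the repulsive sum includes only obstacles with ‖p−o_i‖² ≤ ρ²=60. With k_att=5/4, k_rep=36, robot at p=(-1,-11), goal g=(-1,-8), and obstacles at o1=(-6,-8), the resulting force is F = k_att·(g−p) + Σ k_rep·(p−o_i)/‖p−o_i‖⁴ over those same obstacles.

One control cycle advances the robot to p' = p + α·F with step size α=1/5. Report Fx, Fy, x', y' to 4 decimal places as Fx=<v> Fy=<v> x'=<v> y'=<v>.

F_att = 5/4·(g−p) = 5/4·(0,3) = (0.0000,3.7500)
o1: d²=34 ≤ ρ²=60; F_rep = 36·(5,-3)/34² = (0.1557,-0.0934)
F = F_att + ΣF_rep = (0.1557,3.6566)
p' = p + 1/5·F = (-0.9689,-10.2687)

Fx=0.1557 Fy=3.6566 x'=-0.9689 y'=-10.2687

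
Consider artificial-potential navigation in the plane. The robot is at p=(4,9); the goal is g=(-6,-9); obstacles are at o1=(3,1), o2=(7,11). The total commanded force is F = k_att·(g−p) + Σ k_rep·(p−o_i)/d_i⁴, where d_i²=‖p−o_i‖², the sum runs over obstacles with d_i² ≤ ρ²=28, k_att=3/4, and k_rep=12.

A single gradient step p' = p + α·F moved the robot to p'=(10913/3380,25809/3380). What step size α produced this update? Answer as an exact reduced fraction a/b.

α = 1/10

F_att = 3/4·(g−p) = 3/4·(-10,-18) = (-7.5000,-13.5000)
o1: d²=65 > ρ²=28 → inactive
o2: d²=13 ≤ ρ²=28; F_rep = 12·(-3,-2)/13² = (-0.2130,-0.1420)
F = F_att + ΣF_rep = (-7.7130,-13.6420)
Δp = p'−p = (-0.7713,-1.3642); α = Δx/Fx = (-2607/3380) / (-2607/338) = 1/10
check: Δy/Fy = (-4611/3380) / (-4611/338) = 1/10 ✓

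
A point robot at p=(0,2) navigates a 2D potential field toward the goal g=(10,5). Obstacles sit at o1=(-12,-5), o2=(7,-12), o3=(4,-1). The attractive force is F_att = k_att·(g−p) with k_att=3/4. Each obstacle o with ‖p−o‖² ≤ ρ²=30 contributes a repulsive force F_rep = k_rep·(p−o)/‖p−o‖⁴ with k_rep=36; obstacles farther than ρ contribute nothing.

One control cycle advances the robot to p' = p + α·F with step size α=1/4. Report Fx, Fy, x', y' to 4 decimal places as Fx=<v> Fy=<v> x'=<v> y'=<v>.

Fx=7.2696 Fy=2.4228 x'=1.8174 y'=2.6057

F_att = 3/4·(g−p) = 3/4·(10,3) = (7.5000,2.2500)
o1: d²=193 > ρ²=30 → inactive
o2: d²=245 > ρ²=30 → inactive
o3: d²=25 ≤ ρ²=30; F_rep = 36·(-4,3)/25² = (-0.2304,0.1728)
F = F_att + ΣF_rep = (7.2696,2.4228)
p' = p + 1/4·F = (1.8174,2.6057)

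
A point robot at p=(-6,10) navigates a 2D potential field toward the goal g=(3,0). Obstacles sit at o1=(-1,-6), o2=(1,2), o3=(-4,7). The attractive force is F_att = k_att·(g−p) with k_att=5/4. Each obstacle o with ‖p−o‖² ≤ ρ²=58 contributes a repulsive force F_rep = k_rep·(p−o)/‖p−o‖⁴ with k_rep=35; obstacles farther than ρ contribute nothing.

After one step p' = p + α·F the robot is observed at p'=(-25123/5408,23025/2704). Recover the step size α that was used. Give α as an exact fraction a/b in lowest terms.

α = 1/8

F_att = 5/4·(g−p) = 5/4·(9,-10) = (11.2500,-12.5000)
o1: d²=281 > ρ²=58 → inactive
o2: d²=113 > ρ²=58 → inactive
o3: d²=13 ≤ ρ²=58; F_rep = 35·(-2,3)/13² = (-0.4142,0.6213)
F = F_att + ΣF_rep = (10.8358,-11.8787)
Δp = p'−p = (1.3545,-1.4848); α = Δx/Fx = (7325/5408) / (7325/676) = 1/8
check: Δy/Fy = (-4015/2704) / (-4015/338) = 1/8 ✓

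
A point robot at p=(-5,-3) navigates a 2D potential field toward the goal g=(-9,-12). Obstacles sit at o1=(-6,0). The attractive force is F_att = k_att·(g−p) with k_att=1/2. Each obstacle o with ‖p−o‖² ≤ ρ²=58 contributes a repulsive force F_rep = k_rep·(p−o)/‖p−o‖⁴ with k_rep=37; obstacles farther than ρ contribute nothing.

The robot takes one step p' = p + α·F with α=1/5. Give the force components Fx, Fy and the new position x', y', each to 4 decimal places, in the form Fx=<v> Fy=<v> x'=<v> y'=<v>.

F_att = 1/2·(g−p) = 1/2·(-4,-9) = (-2.0000,-4.5000)
o1: d²=10 ≤ ρ²=58; F_rep = 37·(1,-3)/10² = (0.3700,-1.1100)
F = F_att + ΣF_rep = (-1.6300,-5.6100)
p' = p + 1/5·F = (-5.3260,-4.1220)

Fx=-1.6300 Fy=-5.6100 x'=-5.3260 y'=-4.1220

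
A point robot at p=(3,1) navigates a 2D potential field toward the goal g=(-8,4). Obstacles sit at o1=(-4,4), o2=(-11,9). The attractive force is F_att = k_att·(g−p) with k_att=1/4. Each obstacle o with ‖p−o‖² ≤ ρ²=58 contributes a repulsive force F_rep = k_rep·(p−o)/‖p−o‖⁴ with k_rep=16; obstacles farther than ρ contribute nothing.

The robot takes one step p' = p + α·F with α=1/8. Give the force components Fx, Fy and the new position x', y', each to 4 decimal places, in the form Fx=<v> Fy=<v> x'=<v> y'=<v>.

Fx=-2.7167 Fy=0.7357 x'=2.6604 y'=1.0920

F_att = 1/4·(g−p) = 1/4·(-11,3) = (-2.7500,0.7500)
o1: d²=58 ≤ ρ²=58; F_rep = 16·(7,-3)/58² = (0.0333,-0.0143)
o2: d²=260 > ρ²=58 → inactive
F = F_att + ΣF_rep = (-2.7167,0.7357)
p' = p + 1/8·F = (2.6604,1.0920)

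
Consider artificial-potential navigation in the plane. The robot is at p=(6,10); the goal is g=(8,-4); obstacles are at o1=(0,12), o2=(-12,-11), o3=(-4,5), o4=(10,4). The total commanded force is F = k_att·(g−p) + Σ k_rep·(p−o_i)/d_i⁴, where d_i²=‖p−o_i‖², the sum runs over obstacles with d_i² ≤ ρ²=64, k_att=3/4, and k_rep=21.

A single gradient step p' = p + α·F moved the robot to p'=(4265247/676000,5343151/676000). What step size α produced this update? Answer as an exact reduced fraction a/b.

α = 1/5

F_att = 3/4·(g−p) = 3/4·(2,-14) = (1.5000,-10.5000)
o1: d²=40 ≤ ρ²=64; F_rep = 21·(6,-2)/40² = (0.0788,-0.0262)
o2: d²=765 > ρ²=64 → inactive
o3: d²=125 > ρ²=64 → inactive
o4: d²=52 ≤ ρ²=64; F_rep = 21·(-4,6)/52² = (-0.0311,0.0466)
F = F_att + ΣF_rep = (1.5477,-10.4797)
Δp = p'−p = (0.3095,-2.0959); α = Δx/Fx = (209247/676000) / (209247/135200) = 1/5
check: Δy/Fy = (-1416849/676000) / (-1416849/135200) = 1/5 ✓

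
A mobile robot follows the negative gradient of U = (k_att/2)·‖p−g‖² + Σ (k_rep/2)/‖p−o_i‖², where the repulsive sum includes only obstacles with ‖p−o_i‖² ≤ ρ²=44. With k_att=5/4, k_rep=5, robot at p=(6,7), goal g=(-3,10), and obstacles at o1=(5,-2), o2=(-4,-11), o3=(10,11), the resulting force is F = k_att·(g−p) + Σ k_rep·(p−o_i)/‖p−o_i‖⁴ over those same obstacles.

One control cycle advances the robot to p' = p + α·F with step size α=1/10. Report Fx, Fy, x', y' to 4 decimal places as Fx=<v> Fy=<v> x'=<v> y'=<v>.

Fx=-11.2695 Fy=3.7305 x'=4.8730 y'=7.3730

F_att = 5/4·(g−p) = 5/4·(-9,3) = (-11.2500,3.7500)
o1: d²=82 > ρ²=44 → inactive
o2: d²=424 > ρ²=44 → inactive
o3: d²=32 ≤ ρ²=44; F_rep = 5·(-4,-4)/32² = (-0.0195,-0.0195)
F = F_att + ΣF_rep = (-11.2695,3.7305)
p' = p + 1/10·F = (4.8730,7.3730)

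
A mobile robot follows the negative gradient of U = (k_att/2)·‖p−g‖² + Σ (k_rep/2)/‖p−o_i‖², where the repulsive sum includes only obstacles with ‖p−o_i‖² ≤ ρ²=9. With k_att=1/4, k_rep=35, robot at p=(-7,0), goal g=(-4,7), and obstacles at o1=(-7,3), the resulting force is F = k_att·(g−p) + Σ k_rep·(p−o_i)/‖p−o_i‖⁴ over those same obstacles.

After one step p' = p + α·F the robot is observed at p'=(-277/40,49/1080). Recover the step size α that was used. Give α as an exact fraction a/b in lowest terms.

α = 1/10

F_att = 1/4·(g−p) = 1/4·(3,7) = (0.7500,1.7500)
o1: d²=9 ≤ ρ²=9; F_rep = 35·(0,-3)/9² = (0.0000,-1.2963)
F = F_att + ΣF_rep = (0.7500,0.4537)
Δp = p'−p = (0.0750,0.0454); α = Δx/Fx = (3/40) / (3/4) = 1/10
check: Δy/Fy = (49/1080) / (49/108) = 1/10 ✓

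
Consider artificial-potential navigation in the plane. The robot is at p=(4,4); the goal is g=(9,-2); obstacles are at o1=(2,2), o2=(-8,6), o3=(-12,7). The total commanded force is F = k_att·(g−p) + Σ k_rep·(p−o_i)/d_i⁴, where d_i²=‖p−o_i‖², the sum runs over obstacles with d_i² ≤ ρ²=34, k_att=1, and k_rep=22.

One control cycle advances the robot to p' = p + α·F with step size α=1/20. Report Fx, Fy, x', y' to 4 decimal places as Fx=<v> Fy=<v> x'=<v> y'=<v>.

Fx=5.6875 Fy=-5.3125 x'=4.2844 y'=3.7344

F_att = 1·(g−p) = 1·(5,-6) = (5.0000,-6.0000)
o1: d²=8 ≤ ρ²=34; F_rep = 22·(2,2)/8² = (0.6875,0.6875)
o2: d²=148 > ρ²=34 → inactive
o3: d²=265 > ρ²=34 → inactive
F = F_att + ΣF_rep = (5.6875,-5.3125)
p' = p + 1/20·F = (4.2844,3.7344)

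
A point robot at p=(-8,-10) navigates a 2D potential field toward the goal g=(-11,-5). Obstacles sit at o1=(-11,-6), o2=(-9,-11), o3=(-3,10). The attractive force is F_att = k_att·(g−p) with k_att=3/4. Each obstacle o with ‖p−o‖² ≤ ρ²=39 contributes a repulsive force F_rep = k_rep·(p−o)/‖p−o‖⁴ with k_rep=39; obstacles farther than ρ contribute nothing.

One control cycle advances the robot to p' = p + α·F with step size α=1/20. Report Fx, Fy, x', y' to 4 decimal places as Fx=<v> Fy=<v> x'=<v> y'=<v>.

F_att = 3/4·(g−p) = 3/4·(-3,5) = (-2.2500,3.7500)
o1: d²=25 ≤ ρ²=39; F_rep = 39·(3,-4)/25² = (0.1872,-0.2496)
o2: d²=2 ≤ ρ²=39; F_rep = 39·(1,1)/2² = (9.7500,9.7500)
o3: d²=425 > ρ²=39 → inactive
F = F_att + ΣF_rep = (7.6872,13.2504)
p' = p + 1/20·F = (-7.6156,-9.3375)

Fx=7.6872 Fy=13.2504 x'=-7.6156 y'=-9.3375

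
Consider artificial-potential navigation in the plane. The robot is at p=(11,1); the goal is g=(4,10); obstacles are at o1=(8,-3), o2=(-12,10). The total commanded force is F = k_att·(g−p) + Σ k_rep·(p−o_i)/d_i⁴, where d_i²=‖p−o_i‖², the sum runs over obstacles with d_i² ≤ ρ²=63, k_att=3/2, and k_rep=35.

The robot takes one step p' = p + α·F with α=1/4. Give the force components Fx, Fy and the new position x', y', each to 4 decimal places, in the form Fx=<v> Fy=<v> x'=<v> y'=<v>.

Fx=-10.3320 Fy=13.7240 x'=8.4170 y'=4.4310

F_att = 3/2·(g−p) = 3/2·(-7,9) = (-10.5000,13.5000)
o1: d²=25 ≤ ρ²=63; F_rep = 35·(3,4)/25² = (0.1680,0.2240)
o2: d²=610 > ρ²=63 → inactive
F = F_att + ΣF_rep = (-10.3320,13.7240)
p' = p + 1/4·F = (8.4170,4.4310)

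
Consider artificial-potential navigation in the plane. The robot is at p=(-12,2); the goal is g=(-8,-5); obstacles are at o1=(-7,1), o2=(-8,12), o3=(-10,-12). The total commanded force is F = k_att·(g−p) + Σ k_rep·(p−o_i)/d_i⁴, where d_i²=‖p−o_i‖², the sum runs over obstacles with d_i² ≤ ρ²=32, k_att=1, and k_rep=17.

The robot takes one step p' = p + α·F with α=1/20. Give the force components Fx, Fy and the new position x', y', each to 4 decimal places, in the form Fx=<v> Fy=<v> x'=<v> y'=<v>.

F_att = 1·(g−p) = 1·(4,-7) = (4.0000,-7.0000)
o1: d²=26 ≤ ρ²=32; F_rep = 17·(-5,1)/26² = (-0.1257,0.0251)
o2: d²=116 > ρ²=32 → inactive
o3: d²=200 > ρ²=32 → inactive
F = F_att + ΣF_rep = (3.8743,-6.9749)
p' = p + 1/20·F = (-11.8063,1.6513)

Fx=3.8743 Fy=-6.9749 x'=-11.8063 y'=1.6513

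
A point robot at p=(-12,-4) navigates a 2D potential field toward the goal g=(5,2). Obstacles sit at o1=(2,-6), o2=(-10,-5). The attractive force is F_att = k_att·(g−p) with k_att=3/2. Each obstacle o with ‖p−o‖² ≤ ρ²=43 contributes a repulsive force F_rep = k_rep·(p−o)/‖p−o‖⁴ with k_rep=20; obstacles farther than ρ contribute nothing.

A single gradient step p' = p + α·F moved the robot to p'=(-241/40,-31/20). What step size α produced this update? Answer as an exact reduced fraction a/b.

F_att = 3/2·(g−p) = 3/2·(17,6) = (25.5000,9.0000)
o1: d²=200 > ρ²=43 → inactive
o2: d²=5 ≤ ρ²=43; F_rep = 20·(-2,1)/5² = (-1.6000,0.8000)
F = F_att + ΣF_rep = (23.9000,9.8000)
Δp = p'−p = (5.9750,2.4500); α = Δx/Fx = (239/40) / (239/10) = 1/4
check: Δy/Fy = (49/20) / (49/5) = 1/4 ✓

α = 1/4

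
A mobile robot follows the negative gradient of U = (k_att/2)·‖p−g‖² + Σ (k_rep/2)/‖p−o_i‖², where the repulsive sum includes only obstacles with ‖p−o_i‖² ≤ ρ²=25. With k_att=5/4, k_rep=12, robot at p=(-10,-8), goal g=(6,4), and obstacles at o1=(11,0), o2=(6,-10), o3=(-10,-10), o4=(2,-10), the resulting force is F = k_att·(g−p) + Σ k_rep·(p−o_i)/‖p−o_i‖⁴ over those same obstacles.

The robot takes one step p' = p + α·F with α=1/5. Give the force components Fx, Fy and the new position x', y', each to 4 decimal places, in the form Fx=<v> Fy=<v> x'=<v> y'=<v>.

Fx=20.0000 Fy=16.5000 x'=-6.0000 y'=-4.7000

F_att = 5/4·(g−p) = 5/4·(16,12) = (20.0000,15.0000)
o1: d²=505 > ρ²=25 → inactive
o2: d²=260 > ρ²=25 → inactive
o3: d²=4 ≤ ρ²=25; F_rep = 12·(0,2)/4² = (0.0000,1.5000)
o4: d²=148 > ρ²=25 → inactive
F = F_att + ΣF_rep = (20.0000,16.5000)
p' = p + 1/5·F = (-6.0000,-4.7000)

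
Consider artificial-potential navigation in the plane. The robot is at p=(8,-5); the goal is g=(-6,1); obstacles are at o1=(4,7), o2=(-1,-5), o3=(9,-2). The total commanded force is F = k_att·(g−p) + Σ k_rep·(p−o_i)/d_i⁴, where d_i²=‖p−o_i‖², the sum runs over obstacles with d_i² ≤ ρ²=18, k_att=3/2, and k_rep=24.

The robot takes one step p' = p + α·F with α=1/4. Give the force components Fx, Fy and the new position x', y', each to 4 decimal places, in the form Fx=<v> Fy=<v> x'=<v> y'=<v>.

Fx=-21.2400 Fy=8.2800 x'=2.6900 y'=-2.9300

F_att = 3/2·(g−p) = 3/2·(-14,6) = (-21.0000,9.0000)
o1: d²=160 > ρ²=18 → inactive
o2: d²=81 > ρ²=18 → inactive
o3: d²=10 ≤ ρ²=18; F_rep = 24·(-1,-3)/10² = (-0.2400,-0.7200)
F = F_att + ΣF_rep = (-21.2400,8.2800)
p' = p + 1/4·F = (2.6900,-2.9300)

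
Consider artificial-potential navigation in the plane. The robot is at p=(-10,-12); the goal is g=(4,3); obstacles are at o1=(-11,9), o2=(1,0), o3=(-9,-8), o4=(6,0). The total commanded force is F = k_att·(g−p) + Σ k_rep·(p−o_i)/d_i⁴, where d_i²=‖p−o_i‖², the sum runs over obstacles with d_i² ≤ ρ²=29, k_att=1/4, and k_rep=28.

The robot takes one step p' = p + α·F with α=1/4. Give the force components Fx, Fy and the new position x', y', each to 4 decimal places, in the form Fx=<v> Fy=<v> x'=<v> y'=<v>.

Fx=3.4031 Fy=3.3625 x'=-9.1492 y'=-11.1594

F_att = 1/4·(g−p) = 1/4·(14,15) = (3.5000,3.7500)
o1: d²=442 > ρ²=29 → inactive
o2: d²=265 > ρ²=29 → inactive
o3: d²=17 ≤ ρ²=29; F_rep = 28·(-1,-4)/17² = (-0.0969,-0.3875)
o4: d²=400 > ρ²=29 → inactive
F = F_att + ΣF_rep = (3.4031,3.3625)
p' = p + 1/4·F = (-9.1492,-11.1594)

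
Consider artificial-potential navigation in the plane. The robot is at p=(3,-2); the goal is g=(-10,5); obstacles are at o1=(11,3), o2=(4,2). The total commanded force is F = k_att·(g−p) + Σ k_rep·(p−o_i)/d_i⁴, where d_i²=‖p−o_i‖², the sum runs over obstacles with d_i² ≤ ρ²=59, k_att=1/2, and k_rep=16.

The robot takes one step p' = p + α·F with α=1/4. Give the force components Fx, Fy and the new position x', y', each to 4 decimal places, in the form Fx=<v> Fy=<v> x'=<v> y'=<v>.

F_att = 1/2·(g−p) = 1/2·(-13,7) = (-6.5000,3.5000)
o1: d²=89 > ρ²=59 → inactive
o2: d²=17 ≤ ρ²=59; F_rep = 16·(-1,-4)/17² = (-0.0554,-0.2215)
F = F_att + ΣF_rep = (-6.5554,3.2785)
p' = p + 1/4·F = (1.3612,-1.1804)

Fx=-6.5554 Fy=3.2785 x'=1.3612 y'=-1.1804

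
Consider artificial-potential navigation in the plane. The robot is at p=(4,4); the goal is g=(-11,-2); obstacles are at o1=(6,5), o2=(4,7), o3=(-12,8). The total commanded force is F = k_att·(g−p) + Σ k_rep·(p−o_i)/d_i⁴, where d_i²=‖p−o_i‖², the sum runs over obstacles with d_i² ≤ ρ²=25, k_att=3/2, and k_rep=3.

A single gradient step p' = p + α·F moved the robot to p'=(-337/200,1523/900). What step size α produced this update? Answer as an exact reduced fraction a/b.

F_att = 3/2·(g−p) = 3/2·(-15,-6) = (-22.5000,-9.0000)
o1: d²=5 ≤ ρ²=25; F_rep = 3·(-2,-1)/5² = (-0.2400,-0.1200)
o2: d²=9 ≤ ρ²=25; F_rep = 3·(0,-3)/9² = (0.0000,-0.1111)
o3: d²=272 > ρ²=25 → inactive
F = F_att + ΣF_rep = (-22.7400,-9.2311)
Δp = p'−p = (-5.6850,-2.3078); α = Δx/Fx = (-1137/200) / (-1137/50) = 1/4
check: Δy/Fy = (-2077/900) / (-2077/225) = 1/4 ✓

α = 1/4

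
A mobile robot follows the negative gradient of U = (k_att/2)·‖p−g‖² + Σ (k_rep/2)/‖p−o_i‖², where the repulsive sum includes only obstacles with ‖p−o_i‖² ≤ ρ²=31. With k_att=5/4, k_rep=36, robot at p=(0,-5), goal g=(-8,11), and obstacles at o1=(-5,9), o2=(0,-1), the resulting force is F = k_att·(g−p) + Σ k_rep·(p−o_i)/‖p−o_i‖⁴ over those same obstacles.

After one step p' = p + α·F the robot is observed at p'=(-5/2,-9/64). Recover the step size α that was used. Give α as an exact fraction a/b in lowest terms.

α = 1/4

F_att = 5/4·(g−p) = 5/4·(-8,16) = (-10.0000,20.0000)
o1: d²=221 > ρ²=31 → inactive
o2: d²=16 ≤ ρ²=31; F_rep = 36·(0,-4)/16² = (0.0000,-0.5625)
F = F_att + ΣF_rep = (-10.0000,19.4375)
Δp = p'−p = (-2.5000,4.8594); α = Δx/Fx = (-5/2) / (-10) = 1/4
check: Δy/Fy = (311/64) / (311/16) = 1/4 ✓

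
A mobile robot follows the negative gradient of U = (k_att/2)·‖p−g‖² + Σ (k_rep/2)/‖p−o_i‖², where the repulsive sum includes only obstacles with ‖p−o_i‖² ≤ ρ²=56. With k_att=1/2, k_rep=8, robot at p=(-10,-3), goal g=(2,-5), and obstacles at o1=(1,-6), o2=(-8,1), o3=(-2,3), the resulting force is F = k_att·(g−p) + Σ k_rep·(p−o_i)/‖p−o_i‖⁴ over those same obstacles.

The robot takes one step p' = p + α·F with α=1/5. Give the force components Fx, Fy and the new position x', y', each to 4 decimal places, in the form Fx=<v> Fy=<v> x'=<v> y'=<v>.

F_att = 1/2·(g−p) = 1/2·(12,-2) = (6.0000,-1.0000)
o1: d²=130 > ρ²=56 → inactive
o2: d²=20 ≤ ρ²=56; F_rep = 8·(-2,-4)/20² = (-0.0400,-0.0800)
o3: d²=100 > ρ²=56 → inactive
F = F_att + ΣF_rep = (5.9600,-1.0800)
p' = p + 1/5·F = (-8.8080,-3.2160)

Fx=5.9600 Fy=-1.0800 x'=-8.8080 y'=-3.2160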